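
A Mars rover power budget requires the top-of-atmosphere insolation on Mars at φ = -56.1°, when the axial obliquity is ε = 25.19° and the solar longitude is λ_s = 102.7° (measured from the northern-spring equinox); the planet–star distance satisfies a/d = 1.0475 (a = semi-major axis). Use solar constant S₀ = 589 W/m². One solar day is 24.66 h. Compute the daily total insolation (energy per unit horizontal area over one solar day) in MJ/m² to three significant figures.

Solar declination: sin δ = sin ε · sin λ_s = sin 25.19° × sin 102.7° = 0.41521, so δ = +24.532°.
cos H₀ = −tan(-56.1°) tan(+24.532°) = 0.6792, H₀ = 0.8241 rad.
Bracket: H₀ sin φ sin δ + cos φ cos δ sin H₀ = 0.8241×-0.83001×0.41521 + 0.55775×0.90973×0.73394 = -0.284008 + 0.372403 = 0.088395.
Inverse-square distance factor (a/d)² = 1.0475² = 1.097256.
Q̄ = (S₀/π) × 1.097256 × [bracket] = (589/π) × 1.097256 × 0.088395 = 18.184 W/m².
Daily total = Q̄ × 24.66 h × 3600 s/h = 18.184 × 24.66 × 3600 / 10⁶ = 1.614 MJ/m².

1.61 MJ/m²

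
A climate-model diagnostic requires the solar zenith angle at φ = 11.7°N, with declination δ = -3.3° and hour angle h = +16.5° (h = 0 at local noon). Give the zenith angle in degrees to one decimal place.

cos θ_z = sin φ sin δ + cos φ cos δ cos h = -0.011673 + 0.937341 = 0.925668.
θ_z = arccos(0.925668) = 22.2°.

θ_z = 22.2°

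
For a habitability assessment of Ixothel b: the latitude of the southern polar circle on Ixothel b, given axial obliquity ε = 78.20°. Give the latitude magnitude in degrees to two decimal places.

11.80°

The polar circle is the lowest latitude that experiences at least one full rotation of continuous darkness at the northern-summer solstice; it lies at |φ| = 90° − ε = 90° − 78.20° = 11.80°.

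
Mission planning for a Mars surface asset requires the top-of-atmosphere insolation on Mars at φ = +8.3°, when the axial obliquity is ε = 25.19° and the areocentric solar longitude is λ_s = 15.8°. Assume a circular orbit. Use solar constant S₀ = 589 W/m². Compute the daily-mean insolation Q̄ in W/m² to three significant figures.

Q̄ ≈ 189 W/m²

sin δ = sin 25.19° × sin 15.8° = 0.11589, so δ = +6.655°.
cos H₀ = −tan(+8.3°) tan(+6.655°) = -0.0170, H₀ = 1.5878 rad.
Bracket: H₀ sin φ sin δ + cos φ cos δ sin H₀ = 1.5878×0.14436×0.11589 + 0.98953×0.99326×0.99986 = 0.026564 + 0.982723 = 1.009287.
Q̄ = (S₀/π) × [bracket] = (589/π) × 1.009287 = 189.2 W/m².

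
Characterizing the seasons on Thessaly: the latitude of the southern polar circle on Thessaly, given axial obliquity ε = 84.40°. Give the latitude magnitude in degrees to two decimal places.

The polar circle is the lowest latitude that experiences at least one full rotation of continuous darkness at the northern-summer solstice; it lies at |φ| = 90° − ε = 90° − 84.40° = 5.60°.

5.60°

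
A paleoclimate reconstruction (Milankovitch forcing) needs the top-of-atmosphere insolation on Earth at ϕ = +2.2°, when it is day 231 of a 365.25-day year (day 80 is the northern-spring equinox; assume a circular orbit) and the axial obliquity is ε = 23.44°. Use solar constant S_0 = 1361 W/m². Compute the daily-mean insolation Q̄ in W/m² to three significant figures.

Q̄ ≈ 429 W/m²

Solar longitude: L_s = 360° × (231 − 80)/365.25 = 148.830°.
sin δ = sin 23.44° × sin 148.830° = 0.20589, so δ = +11.882°.
cos h₀ = −tan(+2.2°) tan(+11.882°) = -0.0081, h₀ = 1.5789 rad.
Bracket: h₀ sin ϕ sin δ + cos ϕ cos δ sin h₀ = 1.5789×0.03839×0.20589 + 0.99926×0.97858×0.99997 = 0.012480 + 0.977827 = 0.990307.
Q̄ = (S_0/π) × [bracket] = (1361/π) × 0.990307 = 429.0 W/m².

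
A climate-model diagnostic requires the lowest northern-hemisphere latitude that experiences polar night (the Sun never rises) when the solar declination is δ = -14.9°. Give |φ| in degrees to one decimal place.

Polar night requires cos H₀ = −tan φ tan δ ≥ 1, i.e. tan φ tan δ ≤ −1.
The boundary is |tan φ| · |tan δ| = 1, so |φ| = 90° − |δ| = 90° − 14.9° = 75.1° in the northern hemisphere.

|φ| = 75.1°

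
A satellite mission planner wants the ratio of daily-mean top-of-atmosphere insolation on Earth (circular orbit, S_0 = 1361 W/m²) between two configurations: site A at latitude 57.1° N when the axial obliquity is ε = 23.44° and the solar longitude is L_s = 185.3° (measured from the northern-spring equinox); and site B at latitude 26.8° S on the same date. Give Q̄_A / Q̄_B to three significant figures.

— Configuration A (ϕ=+57.1°):
Solar declination: sin δ = sin ε · sin L_s = sin 23.44° × sin 185.3° = -0.03674, so δ = -2.106°.
cos h₀ = −tan(+57.1°) tan(-2.106°) = 0.0568, h₀ = 1.5139 rad.
Bracket: h₀ sin ϕ sin δ + cos ϕ cos δ sin h₀ = 1.5139×0.83962×-0.03674 + 0.54317×0.99932×0.99838 = -0.046700 + 0.541921 = 0.495221.
Q̄ = (S_0/π) × [bracket] = (1361/π) × 0.495221 = 214.54 W/m².
— Configuration B (ϕ=-26.8°):
cos h₀ = −tan(-26.8°) tan(-2.106°) = -0.0186, h₀ = 1.5894 rad.
Bracket: h₀ sin ϕ sin δ + cos ϕ cos δ sin h₀ = 1.5894×-0.45088×-0.03674 + 0.89259×0.99932×0.99983 = 0.026329 + 0.891831 = 0.918160.
Q̄ = (S_0/π) × [bracket] = (1361/π) × 0.918160 = 397.77 W/m².
Ratio Q̄_A / Q̄_B = 214.54 / 397.77 = 0.5394.

Q̄_A / Q̄_B ≈ 0.539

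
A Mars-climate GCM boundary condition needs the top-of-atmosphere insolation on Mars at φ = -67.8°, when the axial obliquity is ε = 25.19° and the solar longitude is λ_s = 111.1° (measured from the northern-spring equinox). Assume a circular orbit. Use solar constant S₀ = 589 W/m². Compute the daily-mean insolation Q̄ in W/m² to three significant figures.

Solar declination: sin δ = sin ε · sin λ_s = sin 25.19° × sin 111.1° = 0.39708, so δ = +23.396°.
cos H₀ = −tan(-67.8°) tan(+23.396°) = 1.0602 ≥ 1 ⇒ polar night, H₀ = 0 and Q̄ = 0.

Q̄ ≈ 0.00 W/m²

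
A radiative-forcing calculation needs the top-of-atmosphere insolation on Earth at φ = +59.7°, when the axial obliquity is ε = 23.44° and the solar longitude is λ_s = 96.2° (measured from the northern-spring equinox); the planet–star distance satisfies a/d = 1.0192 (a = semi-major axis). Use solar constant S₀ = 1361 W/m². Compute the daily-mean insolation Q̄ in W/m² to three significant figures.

Solar declination: sin δ = sin ε · sin λ_s = sin 23.44° × sin 96.2° = 0.39546, so δ = +23.295°.
cos H₀ = −tan(+59.7°) tan(+23.295°) = -0.7368, H₀ = 2.3991 rad.
Bracket: H₀ sin φ sin δ + cos φ cos δ sin H₀ = 2.3991×0.86340×0.39546 + 0.50453×0.91848×0.67609 = 0.819149 + 0.313301 = 1.132450.
Inverse-square distance factor (a/d)² = 1.0192² = 1.038769.
Q̄ = (S₀/π) × 1.038769 × [bracket] = (1361/π) × 1.038769 × 1.132450 = 509.6 W/m².

Q̄ ≈ 510 W/m²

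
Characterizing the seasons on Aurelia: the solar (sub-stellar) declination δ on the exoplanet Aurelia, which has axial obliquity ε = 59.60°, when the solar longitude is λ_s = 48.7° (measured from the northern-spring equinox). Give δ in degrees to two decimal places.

δ = +40.39°

sin δ = sin ε · sin λ_s = sin 59.60° × sin 48.7° = 0.647976.
δ = arcsin(0.647976) = +40.39°.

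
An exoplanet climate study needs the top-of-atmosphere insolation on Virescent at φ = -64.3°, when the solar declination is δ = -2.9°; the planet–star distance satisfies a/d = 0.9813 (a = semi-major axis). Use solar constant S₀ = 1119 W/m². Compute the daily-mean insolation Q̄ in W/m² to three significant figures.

cos H₀ = −tan(-64.3°) tan(-2.900°) = -0.1053, H₀ = 1.6763 rad.
Bracket: H₀ sin φ sin δ + cos φ cos δ sin H₀ = 1.6763×-0.90108×-0.05059 + 0.43366×0.99872×0.99444 = 0.076415 + 0.430697 = 0.507112.
Inverse-square distance factor (a/d)² = 0.9813² = 0.962950.
Q̄ = (S₀/π) × 0.962950 × [bracket] = (1119/π) × 0.962950 × 0.507112 = 173.9 W/m².

Q̄ ≈ 174 W/m²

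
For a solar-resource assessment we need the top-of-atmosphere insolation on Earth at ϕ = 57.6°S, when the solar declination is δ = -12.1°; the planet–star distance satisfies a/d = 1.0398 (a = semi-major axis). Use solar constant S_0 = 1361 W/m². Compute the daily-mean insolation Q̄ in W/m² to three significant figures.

cos h₀ = −tan(-57.6°) tan(-12.100°) = -0.3378, h₀ = 1.9154 rad.
Bracket: h₀ sin ϕ sin δ + cos ϕ cos δ sin h₀ = 1.9154×-0.84433×-0.20962 + 0.53583×0.97778×0.94121 = 0.339004 + 0.493122 = 0.832126.
Inverse-square distance factor (a/d)² = 1.0398² = 1.081184.
Q̄ = (S_0/π) × 1.081184 × [bracket] = (1361/π) × 1.081184 × 0.832126 = 389.8 W/m².

Q̄ ≈ 390 W/m²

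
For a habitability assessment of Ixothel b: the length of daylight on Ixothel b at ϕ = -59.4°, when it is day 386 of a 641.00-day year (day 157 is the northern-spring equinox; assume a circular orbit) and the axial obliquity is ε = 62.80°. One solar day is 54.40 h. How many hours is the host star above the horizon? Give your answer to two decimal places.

Solar longitude: L_s = 360° × (386 − 157)/641.00 = 128.612°.
sin δ = sin 62.80° × sin 128.612° = 0.69499, so δ = +44.026°.
cos h₀ = −tan ϕ · tan δ = 1.6344 ≥ 1, so the host star never rises (polar night) and h₀ = 0.
Daylight = 2h₀/(2π) × 54.40 h = (0.0000/π) × 54.40 = 0.00 h.

0.00 h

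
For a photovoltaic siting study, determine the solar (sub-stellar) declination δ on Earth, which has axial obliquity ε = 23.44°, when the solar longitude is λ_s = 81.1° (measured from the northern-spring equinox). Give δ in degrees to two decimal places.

δ = +23.14°

sin δ = sin ε · sin λ_s = sin 23.44° × sin 81.1° = 0.392999.
δ = arcsin(0.392999) = +23.14°.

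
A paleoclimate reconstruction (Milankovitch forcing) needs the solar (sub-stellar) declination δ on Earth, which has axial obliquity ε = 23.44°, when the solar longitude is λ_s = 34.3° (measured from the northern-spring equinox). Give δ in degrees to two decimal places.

δ = +12.95°

sin δ = sin ε · sin λ_s = sin 23.44° × sin 34.3° = 0.224164.
δ = arcsin(0.224164) = +12.95°.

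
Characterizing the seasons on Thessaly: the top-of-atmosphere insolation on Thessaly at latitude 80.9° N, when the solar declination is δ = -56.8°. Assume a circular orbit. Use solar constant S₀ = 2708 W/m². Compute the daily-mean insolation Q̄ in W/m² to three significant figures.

cos H₀ = −tan(+80.9°) tan(-56.800°) = 9.5406 ≥ 1 ⇒ polar night, H₀ = 0 and Q̄ = 0.

Q̄ ≈ 0.00 W/m²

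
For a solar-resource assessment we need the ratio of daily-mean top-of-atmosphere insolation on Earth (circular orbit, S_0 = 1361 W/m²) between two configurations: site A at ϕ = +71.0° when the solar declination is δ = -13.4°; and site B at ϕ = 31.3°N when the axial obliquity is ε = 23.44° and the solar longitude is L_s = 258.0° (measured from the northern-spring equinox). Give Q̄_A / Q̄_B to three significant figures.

— Configuration A (ϕ=+71.0°):
cos h₀ = −tan(+71.0°) tan(-13.400°) = 0.6919, h₀ = 0.8067 rad.
Bracket: h₀ sin ϕ sin δ + cos ϕ cos δ sin h₀ = 0.8067×0.94552×-0.23175 + 0.32557×0.97278×0.72201 = -0.176768 + 0.228666 = 0.051898.
Q̄ = (S_0/π) × [bracket] = (1361/π) × 0.051898 = 22.483 W/m².
— Configuration B (ϕ=+31.3°):
Solar declination: sin δ = sin ε · sin L_s = sin 23.44° × sin 258.0° = -0.38910, so δ = -22.898°.
cos h₀ = −tan(+31.3°) tan(-22.898°) = 0.2568, h₀ = 1.3111 rad.
Bracket: h₀ sin ϕ sin δ + cos ϕ cos δ sin h₀ = 1.3111×0.51952×-0.38910 + 0.85446×0.92120×0.96646 = -0.265033 + 0.760728 = 0.495695.
Q̄ = (S_0/π) × [bracket] = (1361/π) × 0.495695 = 214.74 W/m².
Ratio Q̄_A / Q̄_B = 22.483 / 214.74 = 0.1047.

Q̄_A / Q̄_B ≈ 0.105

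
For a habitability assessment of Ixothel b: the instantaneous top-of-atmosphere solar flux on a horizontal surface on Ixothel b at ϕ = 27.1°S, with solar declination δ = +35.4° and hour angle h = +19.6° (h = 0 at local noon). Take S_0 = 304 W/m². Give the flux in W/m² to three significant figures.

128 W/m²

cos θ_z = sin ϕ sin δ + cos ϕ cos δ cos h = -0.263889 + 0.683592 = 0.419703.
Flux = S_0 · cos θ_z = 304 × 0.419703 = 127.6 W/m².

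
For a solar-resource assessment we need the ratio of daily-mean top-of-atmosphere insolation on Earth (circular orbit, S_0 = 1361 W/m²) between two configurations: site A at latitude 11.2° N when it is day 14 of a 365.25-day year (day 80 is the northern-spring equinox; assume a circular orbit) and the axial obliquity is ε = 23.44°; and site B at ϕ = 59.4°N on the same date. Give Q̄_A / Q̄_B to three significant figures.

Q̄_A / Q̄_B ≈ 8.70

— Configuration A (ϕ=+11.2°):
Solar longitude: L_s = 360° × (14 − 80)/365.25 = -65.051°, i.e. -65.051° + 360° = 294.949°.
sin δ = sin 23.44° × sin 294.949° = -0.36067, so δ = -21.141°.
cos h₀ = −tan(+11.2°) tan(-21.141°) = 0.0766, h₀ = 1.4942 rad.
Bracket: h₀ sin ϕ sin δ + cos ϕ cos δ sin h₀ = 1.4942×0.19423×-0.36067 + 0.98096×0.93269×0.99706 = -0.104673 + 0.912242 = 0.807569.
Q̄ = (S_0/π) × [bracket] = (1361/π) × 0.807569 = 349.85 W/m².
— Configuration B (ϕ=+59.4°):
cos h₀ = −tan(+59.4°) tan(-21.141°) = 0.6539, h₀ = 0.8581 rad.
Bracket: h₀ sin ϕ sin δ + cos ϕ cos δ sin h₀ = 0.8581×0.86074×-0.36067 + 0.50904×0.93269×0.75661 = -0.266391 + 0.359221 = 0.092830.
Q̄ = (S_0/π) × [bracket] = (1361/π) × 0.092830 = 40.216 W/m².
Ratio Q̄_A / Q̄_B = 349.85 / 40.216 = 8.699.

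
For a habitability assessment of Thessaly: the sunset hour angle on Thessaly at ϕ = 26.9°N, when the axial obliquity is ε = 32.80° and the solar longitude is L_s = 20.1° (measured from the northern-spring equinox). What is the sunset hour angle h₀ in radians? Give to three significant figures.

Solar declination: sin δ = sin ε · sin L_s = sin 32.80° × sin 20.1° = 0.18616, so δ = +10.729°.
cos h₀ = −tan ϕ · tan δ = −tan(+26.9°) × tan(+10.729°) = -0.0961, so h₀ = 1.6671 rad = 95.52°.

h₀ = 1.67 rad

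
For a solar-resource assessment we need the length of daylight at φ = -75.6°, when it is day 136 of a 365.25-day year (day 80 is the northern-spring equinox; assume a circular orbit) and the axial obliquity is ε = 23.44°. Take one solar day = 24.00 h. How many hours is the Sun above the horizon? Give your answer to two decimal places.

Solar longitude: λ_s = 360° × (136 − 80)/365.25 = 55.195°.
sin δ = sin 23.44° × sin 55.195° = 0.32662, so δ = +19.064°.
cos H₀ = −tan φ · tan δ = 1.3459 ≥ 1, so the Sun never rises (polar night) and H₀ = 0.
Daylight = 2H₀/(2π) × 24.00 h = (0.0000/π) × 24.00 = 0.00 h.

0.00 h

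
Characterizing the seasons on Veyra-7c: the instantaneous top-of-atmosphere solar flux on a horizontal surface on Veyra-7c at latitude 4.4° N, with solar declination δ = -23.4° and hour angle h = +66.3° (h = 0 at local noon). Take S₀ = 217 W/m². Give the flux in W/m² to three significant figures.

73.2 W/m²

cos θ_z = sin φ sin δ + cos φ cos δ cos h = -0.030469 + 0.367802 = 0.337333.
Flux = S₀ · cos θ_z = 217 × 0.337333 = 73.20 W/m².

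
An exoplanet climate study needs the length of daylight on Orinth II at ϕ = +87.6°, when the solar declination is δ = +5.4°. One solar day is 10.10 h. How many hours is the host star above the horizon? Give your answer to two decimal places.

10.10 h

Sunrise equation: cos h₀ = −tan ϕ · tan δ = -2.2554 ≤ −1, so the host star never sets (polar day) and h₀ = π.
Daylight = 2h₀/(2π) × 10.10 h = (3.1416/π) × 10.10 = 10.10 h.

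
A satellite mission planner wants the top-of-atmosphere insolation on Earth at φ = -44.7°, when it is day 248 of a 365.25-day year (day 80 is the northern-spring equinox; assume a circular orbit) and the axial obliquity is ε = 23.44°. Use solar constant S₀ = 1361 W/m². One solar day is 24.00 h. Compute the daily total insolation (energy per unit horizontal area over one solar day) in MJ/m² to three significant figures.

22.5 MJ/m²

Solar longitude: λ_s = 360° × (248 − 80)/365.25 = 165.585°.
sin δ = sin 23.44° × sin 165.585° = 0.09903, so δ = +5.683°.
cos H₀ = −tan(-44.7°) tan(+5.683°) = 0.0985, H₀ = 1.4722 rad.
Bracket: H₀ sin φ sin δ + cos φ cos δ sin H₀ = 1.4722×-0.70339×0.09903 + 0.71080×0.99508×0.99514 = -0.102549 + 0.703865 = 0.601316.
Q̄ = (S₀/π) × [bracket] = (1361/π) × 0.601316 = 260.50 W/m².
Daily total = Q̄ × 24.00 h × 3600 s/h = 260.50 × 24.00 × 3600 / 10⁶ = 22.51 MJ/m².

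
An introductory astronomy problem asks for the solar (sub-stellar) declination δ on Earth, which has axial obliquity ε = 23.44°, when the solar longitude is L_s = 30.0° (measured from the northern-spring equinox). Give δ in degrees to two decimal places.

sin δ = sin ε · sin L_s = sin 23.44° × sin 30.0° = 0.198894.
δ = arcsin(0.198894) = +11.47°.

δ = +11.47°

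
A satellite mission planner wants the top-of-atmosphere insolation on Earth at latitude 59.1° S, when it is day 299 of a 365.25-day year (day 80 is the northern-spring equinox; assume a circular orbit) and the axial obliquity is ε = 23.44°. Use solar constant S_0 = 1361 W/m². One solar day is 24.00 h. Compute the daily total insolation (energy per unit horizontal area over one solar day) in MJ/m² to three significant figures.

32.0 MJ/m²

Solar longitude: L_s = 360° × (299 − 80)/365.25 = 215.852°.
sin δ = sin 23.44° × sin 215.852° = -0.23298, so δ = -13.473°.
cos h₀ = −tan(-59.1°) tan(-13.473°) = -0.4003, h₀ = 1.9826 rad.
Bracket: h₀ sin ϕ sin δ + cos ϕ cos δ sin h₀ = 1.9826×-0.85806×-0.23298 + 0.51354×0.97248×0.91638 = 0.396343 + 0.457647 = 0.853990.
Q̄ = (S_0/π) × [bracket] = (1361/π) × 0.853990 = 369.97 W/m².
Daily total = Q̄ × 24.00 h × 3600 s/h = 369.97 × 24.00 × 3600 / 10⁶ = 31.97 MJ/m².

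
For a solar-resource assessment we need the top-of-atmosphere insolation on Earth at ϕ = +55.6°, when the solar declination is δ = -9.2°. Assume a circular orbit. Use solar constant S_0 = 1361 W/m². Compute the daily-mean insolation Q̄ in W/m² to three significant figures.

Q̄ ≈ 159 W/m²

cos h₀ = −tan(+55.6°) tan(-9.200°) = 0.2365, h₀ = 1.3320 rad.
Bracket: h₀ sin ϕ sin δ + cos ϕ cos δ sin h₀ = 1.3320×0.82511×-0.15988 + 0.56497×0.98714×0.97162 = -0.175716 + 0.541877 = 0.366161.
Q̄ = (S_0/π) × [bracket] = (1361/π) × 0.366161 = 158.6 W/m².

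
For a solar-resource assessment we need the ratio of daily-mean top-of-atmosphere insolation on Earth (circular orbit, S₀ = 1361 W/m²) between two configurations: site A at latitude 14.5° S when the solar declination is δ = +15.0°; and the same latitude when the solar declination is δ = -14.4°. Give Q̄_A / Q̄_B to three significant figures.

Q̄_A / Q̄_B ≈ 0.805

— Configuration A (φ=-14.5°):
cos H₀ = −tan(-14.5°) tan(+15.000°) = 0.0693, H₀ = 1.5014 rad.
Bracket: H₀ sin φ sin δ + cos φ cos δ sin H₀ = 1.5014×-0.25038×0.25882 + 0.96815×0.96593×0.99760 = -0.097296 + 0.932921 = 0.835625.
Q̄ = (S₀/π) × [bracket] = (1361/π) × 0.835625 = 362.01 W/m².
— Configuration B (φ=-14.5°):
cos H₀ = −tan(-14.5°) tan(-14.400°) = -0.0664, H₀ = 1.6372 rad.
Bracket: H₀ sin φ sin δ + cos φ cos δ sin H₀ = 1.6372×-0.25038×-0.24869 + 0.96815×0.96858×0.99779 = 0.101944 + 0.935658 = 1.037602.
Q̄ = (S₀/π) × [bracket] = (1361/π) × 1.037602 = 449.51 W/m².
Ratio Q̄_A / Q̄_B = 362.01 / 449.51 = 0.8053.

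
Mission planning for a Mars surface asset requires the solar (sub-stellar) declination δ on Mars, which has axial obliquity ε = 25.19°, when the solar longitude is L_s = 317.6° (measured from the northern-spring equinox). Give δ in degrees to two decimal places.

δ = -16.68°

sin δ = sin ε · sin L_s = sin 25.19° × sin 317.6° = -0.286998.
δ = arcsin(-0.286998) = -16.68°.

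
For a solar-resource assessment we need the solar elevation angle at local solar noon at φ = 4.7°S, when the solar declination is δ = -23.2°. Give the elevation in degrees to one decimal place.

71.5°

At local noon the hour angle is zero, so the zenith angle equals |φ − δ| = |-4.7° − (-23.200°)| = 18.500°.
Elevation = 90° − 18.500° = 71.5°.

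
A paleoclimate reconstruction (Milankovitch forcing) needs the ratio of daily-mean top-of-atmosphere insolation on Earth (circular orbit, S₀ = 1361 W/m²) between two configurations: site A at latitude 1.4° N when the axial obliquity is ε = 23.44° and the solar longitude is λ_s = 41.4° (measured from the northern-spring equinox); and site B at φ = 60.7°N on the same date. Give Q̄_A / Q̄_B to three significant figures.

— Configuration A (φ=+1.4°):
Solar declination: sin δ = sin ε · sin λ_s = sin 23.44° × sin 41.4° = 0.26306, so δ = +15.252°.
cos H₀ = −tan(+1.4°) tan(+15.252°) = -0.0067, H₀ = 1.5775 rad.
Bracket: H₀ sin φ sin δ + cos φ cos δ sin H₀ = 1.5775×0.02443×0.26306 + 0.99970×0.96478×0.99998 = 0.010138 + 0.964471 = 0.974609.
Q̄ = (S₀/π) × [bracket] = (1361/π) × 0.974609 = 422.22 W/m².
— Configuration B (φ=+60.7°):
cos H₀ = −tan(+60.7°) tan(+15.252°) = -0.4859, H₀ = 2.0782 rad.
Bracket: H₀ sin φ sin δ + cos φ cos δ sin H₀ = 2.0782×0.87207×0.26306 + 0.48938×0.96478×0.87402 = 0.476753 + 0.412663 = 0.889416.
Q̄ = (S₀/π) × [bracket] = (1361/π) × 0.889416 = 385.31 W/m².
Ratio Q̄_A / Q̄_B = 422.22 / 385.31 = 1.096.

Q̄_A / Q̄_B ≈ 1.10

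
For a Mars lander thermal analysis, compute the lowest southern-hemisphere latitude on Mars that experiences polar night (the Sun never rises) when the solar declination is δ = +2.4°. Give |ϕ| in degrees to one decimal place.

Polar night requires cos h₀ = −tan ϕ tan δ ≥ 1, i.e. tan ϕ tan δ ≤ −1.
The boundary is |tan ϕ| · |tan δ| = 1, so |ϕ| = 90° − |δ| = 90° − 2.4° = 87.6° in the southern hemisphere.

|ϕ| = 87.6°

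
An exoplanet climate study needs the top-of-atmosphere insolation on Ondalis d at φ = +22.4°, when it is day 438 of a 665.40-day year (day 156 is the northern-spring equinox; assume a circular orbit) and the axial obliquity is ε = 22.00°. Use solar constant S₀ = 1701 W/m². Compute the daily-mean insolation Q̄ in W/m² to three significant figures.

Q̄ ≈ 550 W/m²

Solar longitude: λ_s = 360° × (438 − 156)/665.40 = 152.570°.
sin δ = sin 22.00° × sin 152.570° = 0.17257, so δ = +9.937°.
cos H₀ = −tan(+22.4°) tan(+9.937°) = -0.0722, H₀ = 1.6431 rad.
Bracket: H₀ sin φ sin δ + cos φ cos δ sin H₀ = 1.6431×0.38107×0.17257 + 0.92455×0.98500×0.99739 = 0.108052 + 0.908305 = 1.016357.
Q̄ = (S₀/π) × [bracket] = (1701/π) × 1.016357 = 550.3 W/m².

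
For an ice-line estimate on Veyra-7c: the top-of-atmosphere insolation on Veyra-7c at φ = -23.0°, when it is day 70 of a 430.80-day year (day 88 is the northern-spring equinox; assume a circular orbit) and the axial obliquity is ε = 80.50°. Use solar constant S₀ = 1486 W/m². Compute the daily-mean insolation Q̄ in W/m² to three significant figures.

Solar longitude: λ_s = 360° × (70 − 88)/430.80 = -15.042°, i.e. -15.042° + 360° = 344.958°.
sin δ = sin 80.50° × sin 344.958° = -0.25596, so δ = -14.831°.
cos H₀ = −tan(-23.0°) tan(-14.831°) = -0.1124, H₀ = 1.6834 rad.
Bracket: H₀ sin φ sin δ + cos φ cos δ sin H₀ = 1.6834×-0.39073×-0.25596 + 0.92050×0.96669×0.99366 = 0.168359 + 0.884197 = 1.052556.
Q̄ = (S₀/π) × [bracket] = (1486/π) × 1.052556 = 497.9 W/m².

Q̄ ≈ 498 W/m²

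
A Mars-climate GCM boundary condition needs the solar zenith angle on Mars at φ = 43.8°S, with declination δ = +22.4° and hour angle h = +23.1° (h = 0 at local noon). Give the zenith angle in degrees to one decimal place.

cos θ_z = sin φ sin δ + cos φ cos δ cos h = -0.263755 + 0.613797 = 0.350042.
θ_z = arccos(0.350042) = 69.5°.

θ_z = 69.5°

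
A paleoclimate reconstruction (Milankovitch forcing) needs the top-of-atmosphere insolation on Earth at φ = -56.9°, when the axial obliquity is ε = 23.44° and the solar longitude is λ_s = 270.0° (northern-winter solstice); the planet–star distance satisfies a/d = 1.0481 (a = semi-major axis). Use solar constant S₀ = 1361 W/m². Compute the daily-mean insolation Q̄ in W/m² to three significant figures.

Q̄ ≈ 543 W/m²

Solar declination: sin δ = sin ε · sin λ_s = sin 23.44° × sin 270.0° = -0.39779, so δ = -23.440°.
cos H₀ = −tan(-56.9°) tan(-23.440°) = -0.6651, H₀ = 2.2984 rad.
Bracket: H₀ sin φ sin δ + cos φ cos δ sin H₀ = 2.2984×-0.83772×-0.39779 + 0.54610×0.91748×0.74676 = 0.765911 + 0.374154 = 1.140065.
Inverse-square distance factor (a/d)² = 1.0481² = 1.098514.
Q̄ = (S₀/π) × 1.098514 × [bracket] = (1361/π) × 1.098514 × 1.140065 = 542.6 W/m².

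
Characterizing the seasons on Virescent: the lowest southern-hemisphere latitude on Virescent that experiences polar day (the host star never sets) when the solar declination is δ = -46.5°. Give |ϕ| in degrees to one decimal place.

Polar day requires cos h₀ = −tan ϕ tan δ ≤ −1, i.e. tan ϕ tan δ ≥ 1.
The boundary is |tan ϕ| · |tan δ| = 1, so |ϕ| = 90° − |δ| = 90° − 46.5° = 43.5° in the southern hemisphere.

|ϕ| = 43.5°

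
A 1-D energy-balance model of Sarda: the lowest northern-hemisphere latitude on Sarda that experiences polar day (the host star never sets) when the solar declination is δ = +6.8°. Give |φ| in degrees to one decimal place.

Polar day requires cos H₀ = −tan φ tan δ ≤ −1, i.e. tan φ tan δ ≥ 1.
The boundary is |tan φ| · |tan δ| = 1, so |φ| = 90° − |δ| = 90° − 6.8° = 83.2° in the northern hemisphere.

|φ| = 83.2°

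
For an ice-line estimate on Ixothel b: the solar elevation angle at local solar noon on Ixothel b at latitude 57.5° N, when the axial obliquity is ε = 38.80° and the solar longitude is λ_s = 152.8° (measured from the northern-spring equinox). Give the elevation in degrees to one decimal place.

Solar declination: sin δ = sin ε · sin λ_s = sin 38.80° × sin 152.8° = 0.28642, so δ = +16.644°.
At local noon the hour angle is zero, so the zenith angle equals |φ − δ| = |+57.5° − (+16.644°)| = 40.856°.
Elevation = 90° − 40.856° = 49.1°.

49.1°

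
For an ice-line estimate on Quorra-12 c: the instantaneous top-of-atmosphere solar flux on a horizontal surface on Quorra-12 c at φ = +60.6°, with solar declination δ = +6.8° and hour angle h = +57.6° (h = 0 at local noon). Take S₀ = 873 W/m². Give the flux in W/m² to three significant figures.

318 W/m²

cos θ_z = sin φ sin δ + cos φ cos δ cos h = 0.103155 + 0.261189 = 0.364344.
Flux = S₀ · cos θ_z = 873 × 0.364344 = 318.1 W/m².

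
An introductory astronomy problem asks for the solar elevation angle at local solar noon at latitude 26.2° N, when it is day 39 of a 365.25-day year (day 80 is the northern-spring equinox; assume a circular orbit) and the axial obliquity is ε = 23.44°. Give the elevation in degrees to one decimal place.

Solar longitude: L_s = 360° × (39 − 80)/365.25 = -40.411°, i.e. -40.411° + 360° = 319.589°.
sin δ = sin 23.44° × sin 319.589° = -0.25787, so δ = -14.944°.
At local noon the hour angle is zero, so the zenith angle equals |ϕ − δ| = |+26.2° − (-14.944°)| = 41.144°.
Elevation = 90° − 41.144° = 48.9°.

48.9°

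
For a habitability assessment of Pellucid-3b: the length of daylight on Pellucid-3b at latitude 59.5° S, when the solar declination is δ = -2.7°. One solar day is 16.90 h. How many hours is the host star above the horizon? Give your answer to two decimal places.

8.88 h

cos H₀ = −tan φ · tan δ = −tan(-59.5°) × tan(-2.700°) = -0.0801, so H₀ = 1.6509 rad = 94.59°.
Daylight = 2H₀/(2π) × 16.90 h = (1.6509/π) × 16.90 = 8.88 h.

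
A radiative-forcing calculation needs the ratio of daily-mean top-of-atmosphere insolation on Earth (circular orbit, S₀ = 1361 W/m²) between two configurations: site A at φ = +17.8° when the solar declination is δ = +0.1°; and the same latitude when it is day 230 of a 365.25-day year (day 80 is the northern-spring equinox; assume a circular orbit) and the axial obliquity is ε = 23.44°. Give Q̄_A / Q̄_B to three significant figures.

— Configuration A (φ=+17.8°):
cos H₀ = −tan(+17.8°) tan(+0.100°) = -0.0006, H₀ = 1.5714 rad.
Bracket: H₀ sin φ sin δ + cos φ cos δ sin H₀ = 1.5714×0.30570×0.00175 + 0.95213×1.00000×1.00000 = 0.000841 + 0.952130 = 0.952971.
Q̄ = (S₀/π) × [bracket] = (1361/π) × 0.952971 = 412.85 W/m².
— Configuration B (φ=+17.8°):
Solar longitude: λ_s = 360° × (230 − 80)/365.25 = 147.844°.
sin δ = sin 23.44° × sin 147.844° = 0.21171, so δ = +12.223°.
cos H₀ = −tan(+17.8°) tan(+12.223°) = -0.0696, H₀ = 1.6404 rad.
Bracket: H₀ sin φ sin δ + cos φ cos δ sin H₀ = 1.6404×0.30570×0.21171 + 0.95213×0.97733×0.99758 = 0.106166 + 0.928293 = 1.034459.
Q̄ = (S₀/π) × [bracket] = (1361/π) × 1.034459 = 448.15 W/m².
Ratio Q̄_A / Q̄_B = 412.85 / 448.15 = 0.9212.

Q̄_A / Q̄_B ≈ 0.921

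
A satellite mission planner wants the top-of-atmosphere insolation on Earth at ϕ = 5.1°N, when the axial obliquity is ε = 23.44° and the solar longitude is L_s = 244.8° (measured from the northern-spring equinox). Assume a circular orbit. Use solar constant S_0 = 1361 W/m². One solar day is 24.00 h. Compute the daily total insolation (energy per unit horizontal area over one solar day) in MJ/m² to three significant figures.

Solar declination: sin δ = sin ε · sin L_s = sin 23.44° × sin 244.8° = -0.35993, so δ = -21.096°.
cos h₀ = −tan(+5.1°) tan(-21.096°) = 0.0344, h₀ = 1.5364 rad.
Bracket: h₀ sin ϕ sin δ + cos ϕ cos δ sin h₀ = 1.5364×0.08889×-0.35993 + 0.99604×0.93298×0.99941 = -0.049156 + 0.928737 = 0.879581.
Q̄ = (S_0/π) × [bracket] = (1361/π) × 0.879581 = 381.05 W/m².
Daily total = Q̄ × 24.00 h × 3600 s/h = 381.05 × 24.00 × 3600 / 10⁶ = 32.92 MJ/m².

32.9 MJ/m²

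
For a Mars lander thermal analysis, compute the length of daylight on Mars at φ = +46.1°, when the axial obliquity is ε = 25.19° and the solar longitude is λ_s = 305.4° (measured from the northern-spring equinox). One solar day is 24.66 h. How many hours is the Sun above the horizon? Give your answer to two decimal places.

9.23 h

Solar declination: sin δ = sin ε · sin λ_s = sin 25.19° × sin 305.4° = -0.34694, so δ = -20.300°.
cos H₀ = −tan φ · tan δ = −tan(+46.1°) × tan(-20.300°) = 0.3844, so H₀ = 1.1762 rad = 67.39°.
Daylight = 2H₀/(2π) × 24.66 h = (1.1762/π) × 24.66 = 9.23 h.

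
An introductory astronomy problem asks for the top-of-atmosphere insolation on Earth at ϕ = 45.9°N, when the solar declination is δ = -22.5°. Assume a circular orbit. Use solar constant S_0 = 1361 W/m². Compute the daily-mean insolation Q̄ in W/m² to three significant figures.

cos h₀ = −tan(+45.9°) tan(-22.500°) = 0.4274, h₀ = 1.1291 rad.
Bracket: h₀ sin ϕ sin δ + cos ϕ cos δ sin h₀ = 1.1291×0.71813×-0.38268 + 0.69591×0.92388×0.90405 = -0.310292 + 0.581247 = 0.270955.
Q̄ = (S_0/π) × [bracket] = (1361/π) × 0.270955 = 117.4 W/m².

Q̄ ≈ 117 W/m²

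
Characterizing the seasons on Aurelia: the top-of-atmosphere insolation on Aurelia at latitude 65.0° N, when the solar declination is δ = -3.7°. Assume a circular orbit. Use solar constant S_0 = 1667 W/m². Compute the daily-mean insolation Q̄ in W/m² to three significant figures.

Q̄ ≈ 177 W/m²

cos h₀ = −tan(+65.0°) tan(-3.700°) = 0.1387, h₀ = 1.4317 rad.
Bracket: h₀ sin ϕ sin δ + cos ϕ cos δ sin h₀ = 1.4317×0.90631×-0.06453 + 0.42262×0.99792×0.99034 = -0.083732 + 0.417667 = 0.333935.
Q̄ = (S_0/π) × [bracket] = (1667/π) × 0.333935 = 177.2 W/m².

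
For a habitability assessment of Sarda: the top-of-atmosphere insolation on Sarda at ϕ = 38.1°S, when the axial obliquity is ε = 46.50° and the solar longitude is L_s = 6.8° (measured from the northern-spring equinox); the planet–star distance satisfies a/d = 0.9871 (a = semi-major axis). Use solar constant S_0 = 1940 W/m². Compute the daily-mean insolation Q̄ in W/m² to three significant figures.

Solar declination: sin δ = sin ε · sin L_s = sin 46.50° × sin 6.8° = 0.08589, so δ = +4.927°.
cos h₀ = −tan(-38.1°) tan(+4.927°) = 0.0676, h₀ = 1.5032 rad.
Bracket: h₀ sin ϕ sin δ + cos ϕ cos δ sin h₀ = 1.5032×-0.61704×0.08589 + 0.78694×0.99630×0.99771 = -0.079666 + 0.782233 = 0.702567.
Inverse-square distance factor (a/d)² = 0.9871² = 0.974366.
Q̄ = (S_0/π) × 0.974366 × [bracket] = (1940/π) × 0.974366 × 0.702567 = 422.7 W/m².

Q̄ ≈ 423 W/m²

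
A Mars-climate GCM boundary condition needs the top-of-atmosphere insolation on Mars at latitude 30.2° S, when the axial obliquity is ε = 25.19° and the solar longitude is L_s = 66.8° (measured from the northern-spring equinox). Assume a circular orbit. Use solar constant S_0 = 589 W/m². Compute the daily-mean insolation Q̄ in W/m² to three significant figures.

Solar declination: sin δ = sin ε · sin L_s = sin 25.19° × sin 66.8° = 0.39120, so δ = +23.029°.
cos h₀ = −tan(-30.2°) tan(+23.029°) = 0.2474, h₀ = 1.3208 rad.
Bracket: h₀ sin ϕ sin δ + cos ϕ cos δ sin h₀ = 1.3208×-0.50302×0.39120 + 0.86427×0.92030×0.96891 = -0.259909 + 0.770659 = 0.510750.
Q̄ = (S_0/π) × [bracket] = (589/π) × 0.510750 = 95.76 W/m².

Q̄ ≈ 95.8 W/m²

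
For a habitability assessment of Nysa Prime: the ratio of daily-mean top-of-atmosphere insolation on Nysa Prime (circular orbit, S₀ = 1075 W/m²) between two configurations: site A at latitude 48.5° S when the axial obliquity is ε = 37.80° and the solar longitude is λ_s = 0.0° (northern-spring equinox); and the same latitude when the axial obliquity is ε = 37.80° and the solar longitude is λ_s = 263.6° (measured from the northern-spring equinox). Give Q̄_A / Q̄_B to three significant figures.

— Configuration A (φ=-48.5°):
Solar declination: sin δ = sin ε · sin λ_s = sin 37.80° × sin 0.0° = 0.00000, so δ = +0.000°.
cos H₀ = −tan(-48.5°) tan(+0.000°) = 0.0000, H₀ = 1.5708 rad.
Bracket: H₀ sin φ sin δ + cos φ cos δ sin H₀ = 1.5708×-0.74896×0.00000 + 0.66262×1.00000×1.00000 = -0.000000 + 0.662620 = 0.662620.
Q̄ = (S₀/π) × [bracket] = (1075/π) × 0.662620 = 226.74 W/m².
— Configuration B (φ=-48.5°):
Solar declination: sin δ = sin ε · sin λ_s = sin 37.80° × sin 263.6° = -0.60909, so δ = -37.524°.
cos H₀ = −tan(-48.5°) tan(-37.524°) = -0.8680, H₀ = 2.6220 rad.
Bracket: H₀ sin φ sin δ + cos φ cos δ sin H₀ = 2.6220×-0.74896×-0.60909 + 0.66262×0.79310×0.49649 = 1.196115 + 0.260917 = 1.457032.
Q̄ = (S₀/π) × [bracket] = (1075/π) × 1.457032 = 498.57 W/m².
Ratio Q̄_A / Q̄_B = 226.74 / 498.57 = 0.4548.

Q̄_A / Q̄_B ≈ 0.455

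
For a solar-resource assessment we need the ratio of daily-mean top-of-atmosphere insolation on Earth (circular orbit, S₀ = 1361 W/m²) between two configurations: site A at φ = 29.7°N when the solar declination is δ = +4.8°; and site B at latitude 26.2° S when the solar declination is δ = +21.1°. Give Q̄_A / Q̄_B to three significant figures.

Q̄_A / Q̄_B ≈ 1.55

— Configuration A (φ=+29.7°):
cos H₀ = −tan(+29.7°) tan(+4.800°) = -0.0479, H₀ = 1.6187 rad.
Bracket: H₀ sin φ sin δ + cos φ cos δ sin H₀ = 1.6187×0.49546×0.08368 + 0.86863×0.99649×0.99885 = 0.067111 + 0.864586 = 0.931697.
Q̄ = (S₀/π) × [bracket] = (1361/π) × 0.931697 = 403.63 W/m².
— Configuration B (φ=-26.2°):
cos H₀ = −tan(-26.2°) tan(+21.100°) = 0.1899, H₀ = 1.3798 rad.
Bracket: H₀ sin φ sin δ + cos φ cos δ sin H₀ = 1.3798×-0.44151×0.36000 + 0.89726×0.93295×0.98181 = -0.219310 + 0.821872 = 0.602562.
Q̄ = (S₀/π) × [bracket] = (1361/π) × 0.602562 = 261.04 W/m².
Ratio Q̄_A / Q̄_B = 403.63 / 261.04 = 1.546.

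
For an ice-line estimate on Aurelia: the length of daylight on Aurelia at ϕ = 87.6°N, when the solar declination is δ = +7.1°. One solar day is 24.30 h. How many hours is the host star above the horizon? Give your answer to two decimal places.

24.30 h

Sunrise equation: cos h₀ = −tan ϕ · tan δ = -2.9718 ≤ −1, so the host star never sets (polar day) and h₀ = π.
Daylight = 2h₀/(2π) × 24.30 h = (3.1416/π) × 24.30 = 24.30 h.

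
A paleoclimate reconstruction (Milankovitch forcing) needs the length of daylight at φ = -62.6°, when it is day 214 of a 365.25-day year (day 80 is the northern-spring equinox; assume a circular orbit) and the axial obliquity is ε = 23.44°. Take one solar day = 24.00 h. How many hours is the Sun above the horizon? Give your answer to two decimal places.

7.12 h

Solar longitude: λ_s = 360° × (214 − 80)/365.25 = 132.074°.
sin δ = sin 23.44° × sin 132.074° = 0.29527, so δ = +17.174°.
cos H₀ = −tan φ · tan δ = −tan(-62.6°) × tan(+17.174°) = 0.5962, so H₀ = 0.9320 rad = 53.40°.
Daylight = 2H₀/(2π) × 24.00 h = (0.9320/π) × 24.00 = 7.12 h.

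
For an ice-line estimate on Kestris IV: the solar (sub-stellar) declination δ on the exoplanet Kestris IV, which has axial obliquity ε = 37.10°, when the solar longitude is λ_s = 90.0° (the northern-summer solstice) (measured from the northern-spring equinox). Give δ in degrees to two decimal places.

δ = +37.10°

sin δ = sin ε · sin λ_s = sin 37.10° × sin 90.0° = 0.603208.
δ = arcsin(0.603208) = +37.10°.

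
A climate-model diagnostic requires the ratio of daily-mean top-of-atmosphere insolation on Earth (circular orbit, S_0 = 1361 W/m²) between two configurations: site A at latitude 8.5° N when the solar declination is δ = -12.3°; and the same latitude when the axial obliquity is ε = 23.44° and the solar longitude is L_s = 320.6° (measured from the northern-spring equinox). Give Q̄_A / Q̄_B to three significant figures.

Q̄_A / Q̄_B ≈ 1.02

— Configuration A (ϕ=+8.5°):
cos h₀ = −tan(+8.5°) tan(-12.300°) = 0.0326, h₀ = 1.5382 rad.
Bracket: h₀ sin ϕ sin δ + cos ϕ cos δ sin h₀ = 1.5382×0.14781×-0.21303 + 0.98902×0.97705×0.99947 = -0.048435 + 0.965810 = 0.917375.
Q̄ = (S_0/π) × [bracket] = (1361/π) × 0.917375 = 397.42 W/m².
— Configuration B (ϕ=+8.5°):
Solar declination: sin δ = sin ε · sin L_s = sin 23.44° × sin 320.6° = -0.25249, so δ = -14.625°.
cos h₀ = −tan(+8.5°) tan(-14.625°) = 0.0390, h₀ = 1.5318 rad.
Bracket: h₀ sin ϕ sin δ + cos ϕ cos δ sin h₀ = 1.5318×0.14781×-0.25249 + 0.98902×0.96760×0.99924 = -0.057168 + 0.956248 = 0.899080.
Q̄ = (S_0/π) × [bracket] = (1361/π) × 0.899080 = 389.50 W/m².
Ratio Q̄_A / Q̄_B = 397.42 / 389.50 = 1.020.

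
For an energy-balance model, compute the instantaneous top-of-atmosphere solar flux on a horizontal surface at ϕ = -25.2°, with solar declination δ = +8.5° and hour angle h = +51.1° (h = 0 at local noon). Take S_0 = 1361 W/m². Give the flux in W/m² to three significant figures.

cos θ_z = sin ϕ sin δ + cos ϕ cos δ cos h = -0.062934 + 0.561957 = 0.499023.
Flux = S_0 · cos θ_z = 1361 × 0.499023 = 679.2 W/m².

679 W/m²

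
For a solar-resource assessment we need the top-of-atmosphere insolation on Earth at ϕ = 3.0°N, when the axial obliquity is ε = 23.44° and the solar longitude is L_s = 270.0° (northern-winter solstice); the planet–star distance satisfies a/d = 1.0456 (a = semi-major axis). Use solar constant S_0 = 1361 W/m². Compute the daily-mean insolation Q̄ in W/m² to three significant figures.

Solar declination: sin δ = sin ε · sin L_s = sin 23.44° × sin 270.0° = -0.39779, so δ = -23.440°.
cos h₀ = −tan(+3.0°) tan(-23.440°) = 0.0227, h₀ = 1.5481 rad.
Bracket: h₀ sin ϕ sin δ + cos ϕ cos δ sin h₀ = 1.5481×0.05234×-0.39779 + 0.99863×0.91748×0.99974 = -0.032232 + 0.915985 = 0.883753.
Inverse-square distance factor (a/d)² = 1.0456² = 1.093279.
Q̄ = (S_0/π) × 1.093279 × [bracket] = (1361/π) × 1.093279 × 0.883753 = 418.6 W/m².

Q̄ ≈ 419 W/m²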